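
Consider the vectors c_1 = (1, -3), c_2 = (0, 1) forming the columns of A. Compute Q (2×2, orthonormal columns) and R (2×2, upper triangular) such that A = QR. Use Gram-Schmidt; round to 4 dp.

Q = [[0.3162, 0.9487], [-0.9487, 0.3162]], R = [[3.1623, -0.9487], [0.0000, 0.3162]]

c_1 = (1, -3); ‖c_1‖ = 3.1623, so q_1 = (0.3162, -0.9487).
q_1·c_2 = 0.3162·0 + (-0.9487)·1 = -0.9487.
u_2 = c_2 + 0.9487·q_1 = (0.3000, 0.1000).
‖u_2‖ = 0.3162, so q_2 = (0.9487, 0.3162).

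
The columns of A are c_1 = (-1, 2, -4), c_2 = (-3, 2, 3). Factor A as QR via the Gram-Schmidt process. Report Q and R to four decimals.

c_1 = (-1, 2, -4); ‖c_1‖ = 4.5826, so q_1 = (-0.2182, 0.4364, -0.8729).
q_1·c_2 = (-0.2182)·(-3) + 0.4364·2 + (-0.8729)·3 = -1.0911.
u_2 = c_2 + 1.0911·q_1 = (-3.2381, 2.4762, 2.0476).
‖u_2‖ = 4.5617, so q_2 = (-0.7098, 0.5428, 0.4489).

Q = [[-0.2182, -0.7098], [0.4364, 0.5428], [-0.8729, 0.4489]], R = [[4.5826, -1.0911], [0.0000, 4.5617]]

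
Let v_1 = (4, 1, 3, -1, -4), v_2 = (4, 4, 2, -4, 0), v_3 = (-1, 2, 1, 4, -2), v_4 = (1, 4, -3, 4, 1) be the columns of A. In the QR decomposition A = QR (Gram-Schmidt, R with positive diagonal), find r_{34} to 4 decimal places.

v_1 = (4, 1, 3, -1, -4); ‖v_1‖ = 6.5574, so q_1 = (0.6100, 0.1525, 0.4575, -0.1525, -0.6100).
q_1·v_2 = 0.6100·4 + 0.1525·4 + 0.4575·2 + (-0.1525)·(-4) + (-0.6100)·0 = 4.5750.
u_2 = v_2 − 4.5750·q_1 = (1.2093, 3.3023, -0.0930, -3.3023, 2.7907).
‖u_2‖ = 5.5740, so q_2 = (0.2170, 0.5924, -0.0167, -0.5924, 0.5007).
q_1·v_3 = 0.6100·(-1) + 0.1525·2 + 0.4575·1 + (-0.1525)·4 + (-0.6100)·(-2) = 0.7625; q_2·v_3 = 0.2170·(-1) + 0.5924·2 + (-0.0167)·1 + (-0.5924)·4 + 0.5007·(-2) = -2.4199.
u_3 = v_3 − 0.7625·q_1 + 2.4199·q_2 = (-0.9401, 3.3174, 0.6108, 2.6826, -0.3234).
‖u_3‖ = 4.4230, so q_3 = (-0.2126, 0.7500, 0.1381, 0.6065, -0.0731).
r_{34} = q_3·v_4 = 4.7263.

r_{34} = 4.7263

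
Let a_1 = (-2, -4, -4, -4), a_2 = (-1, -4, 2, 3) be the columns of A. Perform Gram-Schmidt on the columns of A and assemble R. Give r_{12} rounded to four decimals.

r_{12} = -0.2774

a_1 = (-2, -4, -4, -4); ‖a_1‖ = 7.2111, so e_1 = (-0.2774, -0.5547, -0.5547, -0.5547).
r_{12} = e_1·a_2 = -0.2774.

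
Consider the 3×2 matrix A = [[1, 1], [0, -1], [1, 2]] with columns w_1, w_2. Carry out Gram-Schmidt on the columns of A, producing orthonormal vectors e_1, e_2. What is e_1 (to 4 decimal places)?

e_1 = w_1/‖w_1‖ = (1, 0, 1)/1.4142 = (0.7071, 0.0000, 0.7071).

e_1 = (0.7071, 0.0000, 0.7071)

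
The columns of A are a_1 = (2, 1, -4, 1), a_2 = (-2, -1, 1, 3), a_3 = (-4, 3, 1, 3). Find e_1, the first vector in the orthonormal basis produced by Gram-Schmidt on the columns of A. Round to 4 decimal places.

a_1 = (2, 1, -4, 1); ‖a_1‖ = 4.6904, so e_1 = (0.4264, 0.2132, -0.8528, 0.2132).

e_1 = (0.4264, 0.2132, -0.8528, 0.2132)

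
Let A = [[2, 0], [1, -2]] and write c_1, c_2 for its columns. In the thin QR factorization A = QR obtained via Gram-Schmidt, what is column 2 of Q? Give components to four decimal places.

q_2 = (0.4472, -0.8944)

c_1 = (2, 1); ‖c_1‖ = 2.2361, so q_1 = (0.8944, 0.4472).
q_1·c_2 = 0.8944·0 + 0.4472·(-2) = -0.8944.
u_2 = c_2 + 0.8944·q_1 = (0.8000, -1.6000).
‖u_2‖ = 1.7889, so q_2 = (0.4472, -0.8944).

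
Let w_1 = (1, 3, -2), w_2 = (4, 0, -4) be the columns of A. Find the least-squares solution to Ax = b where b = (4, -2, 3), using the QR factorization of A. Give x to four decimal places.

x = (-1.0000, 0.5000)

e_1 = w_1/‖w_1‖ = (1, 3, -2)/3.7417 = (0.2673, 0.8018, -0.5345).
r_{12} = e_1·w_2 = 3.2071.
u_2 = w_2 − 3.2071·e_1 = (3.1429, -2.5714, -2.2857).
‖u_2‖ = 4.6599, so e_2 = (0.6745, -0.5518, -0.4905).
Qᵀb = (-2.1381, 2.3299).
Back-substitute: x_2 = 2.3299/4.6599 = 0.5000.
x_1 = (-2.1381 − 3.2071·0.5000)/3.7417 = -1.0000.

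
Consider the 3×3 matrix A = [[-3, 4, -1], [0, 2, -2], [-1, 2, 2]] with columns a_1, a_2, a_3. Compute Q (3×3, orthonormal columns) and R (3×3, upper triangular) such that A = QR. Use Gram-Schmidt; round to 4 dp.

Q = [[-0.9487, -0.0953, -0.3015], [0.0000, 0.9535, -0.3015], [-0.3162, 0.2860, 0.9045]], R = [[3.1623, -4.4272, 0.3162], [0.0000, 2.0976, -1.2395], [0.0000, 0.0000, 2.7136]]

e_1 = a_1/‖a_1‖ = (-3, 0, -1)/3.1623 = (-0.9487, 0.0000, -0.3162).
r_{12} = e_1·a_2 = -4.4272.
u_2 = a_2 + 4.4272·e_1 = (-0.2000, 2.0000, 0.6000).
‖u_2‖ = 2.0976, so e_2 = (-0.0953, 0.9535, 0.2860).
r_{13} = e_1·a_3 = 0.3162; r_{23} = e_2·a_3 = -1.2395.
u_3 = a_3 − 0.3162·e_1 + 1.2395·e_2 = (-0.8182, -0.8182, 2.4545).
‖u_3‖ = 2.7136, so e_3 = (-0.3015, -0.3015, 0.9045).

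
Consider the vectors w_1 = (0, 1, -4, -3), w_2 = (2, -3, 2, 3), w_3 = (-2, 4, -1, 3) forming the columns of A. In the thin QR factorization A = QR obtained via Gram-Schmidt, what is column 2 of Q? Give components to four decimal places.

w_1 = (0, 1, -4, -3); ‖w_1‖ = 5.0990, so e_1 = (0.0000, 0.1961, -0.7845, -0.5883).
e_1·w_2 = 0.0000·2 + 0.1961·(-3) + (-0.7845)·2 + (-0.5883)·3 = -3.9223.
u_2 = w_2 + 3.9223·e_1 = (2.0000, -2.2308, -1.0769, 0.6923).
‖u_2‖ = 3.2581, so e_2 = (0.6138, -0.6847, -0.3305, 0.2125).

e_2 = (0.6138, -0.6847, -0.3305, 0.2125)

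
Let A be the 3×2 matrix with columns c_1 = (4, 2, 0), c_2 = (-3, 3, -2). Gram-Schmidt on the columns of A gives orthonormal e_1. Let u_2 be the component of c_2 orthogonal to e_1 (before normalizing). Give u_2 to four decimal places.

u_2 = (-1.8000, 3.6000, -2.0000)

e_1 = c_1/‖c_1‖ = (4, 2, 0)/4.4721 = (0.8944, 0.4472, 0.0000).
r_{12} = e_1·c_2 = -1.3416.
u_2 = c_2 + 1.3416·e_1 = (-1.8000, 3.6000, -2.0000).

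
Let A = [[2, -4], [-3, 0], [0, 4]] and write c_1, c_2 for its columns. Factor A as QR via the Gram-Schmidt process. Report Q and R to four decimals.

Q = [[0.5547, -0.5322], [-0.8321, -0.3548], [0.0000, 0.7687]], R = [[3.6056, -2.2188], [0.0000, 5.2035]]

e_1 = c_1/‖c_1‖ = (2, -3, 0)/3.6056 = (0.5547, -0.8321, 0.0000).
r_{12} = e_1·c_2 = -2.2188.
u_2 = c_2 + 2.2188·e_1 = (-2.7692, -1.8462, 4.0000).
‖u_2‖ = 5.2035, so e_2 = (-0.5322, -0.3548, 0.7687).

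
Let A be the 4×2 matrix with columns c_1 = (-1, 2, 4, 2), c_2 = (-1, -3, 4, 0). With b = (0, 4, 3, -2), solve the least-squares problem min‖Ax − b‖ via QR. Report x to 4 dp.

x = (0.7864, -0.3327)

c_1 = (-1, 2, 4, 2); ‖c_1‖ = 5.0000, so q_1 = (-0.2000, 0.4000, 0.8000, 0.4000).
q_1·c_2 = (-0.2000)·(-1) + 0.4000·(-3) + 0.8000·4 + 0.4000·0 = 2.2000.
u_2 = c_2 − 2.2000·q_1 = (-0.5600, -3.8800, 2.2400, -0.8800).
‖u_2‖ = 4.6000, so q_2 = (-0.1217, -0.8435, 0.4870, -0.1913).
Qᵀb = (3.2000, -1.5304).
Back-substitute: x_2 = -1.5304/4.6000 = -0.3327.
x_1 = (3.2000 − 2.2000·(-0.3327))/5.0000 = 0.7864.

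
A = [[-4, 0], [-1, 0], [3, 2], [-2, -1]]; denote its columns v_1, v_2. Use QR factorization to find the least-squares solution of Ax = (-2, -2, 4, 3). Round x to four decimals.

v_1 = (-4, -1, 3, -2); ‖v_1‖ = 5.4772, so e_1 = (-0.7303, -0.1826, 0.5477, -0.3651).
e_1·v_2 = (-0.7303)·0 + (-0.1826)·0 + 0.5477·2 + (-0.3651)·(-1) = 1.4606.
u_2 = v_2 − 1.4606·e_1 = (1.0667, 0.2667, 1.2000, -0.4667).
‖u_2‖ = 1.6931, so e_2 = (0.6300, 0.1575, 0.7087, -0.2756).
Qᵀb = (2.9212, 0.4331).
Back-substitute: x_2 = 0.4331/1.6931 = 0.2558.
x_1 = (2.9212 − 1.4606·0.2558)/5.4772 = 0.4651.

x = (0.4651, 0.2558)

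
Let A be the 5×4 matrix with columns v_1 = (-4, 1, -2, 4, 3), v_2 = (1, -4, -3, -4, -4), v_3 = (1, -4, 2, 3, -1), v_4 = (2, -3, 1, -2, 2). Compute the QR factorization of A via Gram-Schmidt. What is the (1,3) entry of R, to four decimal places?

v_1 = (-4, 1, -2, 4, 3); ‖v_1‖ = 6.7823, so q_1 = (-0.5898, 0.1474, -0.2949, 0.5898, 0.4423).
r_{13} = q_1·v_3 = -0.4423.

r_{13} = -0.4423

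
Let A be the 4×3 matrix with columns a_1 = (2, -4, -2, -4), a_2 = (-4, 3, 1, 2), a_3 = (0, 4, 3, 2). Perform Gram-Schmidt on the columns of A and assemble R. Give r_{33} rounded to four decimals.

a_1 = (2, -4, -2, -4); ‖a_1‖ = 6.3246, so q_1 = (0.3162, -0.6325, -0.3162, -0.6325).
q_1·a_2 = 0.3162·(-4) + (-0.6325)·3 + (-0.3162)·1 + (-0.6325)·2 = -4.7434.
u_2 = a_2 + 4.7434·q_1 = (-2.5000, 0.0000, -0.5000, -1.0000).
‖u_2‖ = 2.7386, so q_2 = (-0.9129, 0.0000, -0.1826, -0.3651).
q_1·a_3 = 0.3162·0 + (-0.6325)·4 + (-0.3162)·3 + (-0.6325)·2 = -4.7434; q_2·a_3 = (-0.9129)·0 + 0.0000·4 + (-0.1826)·3 + (-0.3651)·2 = -1.2780.
u_3 = a_3 + 4.7434·q_1 + 1.2780·q_2 = (0.3333, 1.0000, 1.2667, -1.4667).
r_{33} = ‖u_3‖ = 2.2061.

r_{33} = 2.2061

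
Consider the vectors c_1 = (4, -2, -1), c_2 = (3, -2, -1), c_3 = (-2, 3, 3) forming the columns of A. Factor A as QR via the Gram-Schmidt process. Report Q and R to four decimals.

c_1 = (4, -2, -1); ‖c_1‖ = 4.5826, so q_1 = (0.8729, -0.4364, -0.2182).
q_1·c_2 = 0.8729·3 + (-0.4364)·(-2) + (-0.2182)·(-1) = 3.7097.
u_2 = c_2 − 3.7097·q_1 = (-0.2381, -0.3810, -0.1905).
‖u_2‖ = 0.4880, so q_2 = (-0.4880, -0.7807, -0.3904).
q_1·c_3 = 0.8729·(-2) + (-0.4364)·3 + (-0.2182)·3 = -3.7097; q_2·c_3 = (-0.4880)·(-2) + (-0.7807)·3 + (-0.3904)·3 = -2.5373.
u_3 = c_3 + 3.7097·q_1 + 2.5373·q_2 = (0.0000, -0.6000, 1.2000).
‖u_3‖ = 1.3416, so q_3 = (0.0000, -0.4472, 0.8944).

Q = [[0.8729, -0.4880, 0.0000], [-0.4364, -0.7807, -0.4472], [-0.2182, -0.3904, 0.8944]], R = [[4.5826, 3.7097, -3.7097], [0.0000, 0.4880, -2.5373], [0.0000, 0.0000, 1.3416]]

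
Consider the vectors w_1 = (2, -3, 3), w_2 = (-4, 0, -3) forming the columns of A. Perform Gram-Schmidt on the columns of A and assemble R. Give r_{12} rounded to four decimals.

w_1 = (2, -3, 3); ‖w_1‖ = 4.6904, so q_1 = (0.4264, -0.6396, 0.6396).
r_{12} = q_1·w_2 = -3.6244.

r_{12} = -3.6244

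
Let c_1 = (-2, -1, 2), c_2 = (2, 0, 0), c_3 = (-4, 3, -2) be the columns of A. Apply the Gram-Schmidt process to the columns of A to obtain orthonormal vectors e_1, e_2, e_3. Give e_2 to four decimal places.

e_1 = c_1/‖c_1‖ = (-2, -1, 2)/3.0000 = (-0.6667, -0.3333, 0.6667).
r_{12} = e_1·c_2 = -1.3333.
u_2 = c_2 + 1.3333·e_1 = (1.1111, -0.4444, 0.8889).
‖u_2‖ = 1.4907, so e_2 = (0.7454, -0.2981, 0.5963).

e_2 = (0.7454, -0.2981, 0.5963)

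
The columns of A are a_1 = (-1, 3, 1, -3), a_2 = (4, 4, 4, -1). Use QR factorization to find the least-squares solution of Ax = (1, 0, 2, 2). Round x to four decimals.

x = (-0.5232, 0.3642)

a_1 = (-1, 3, 1, -3); ‖a_1‖ = 4.4721, so q_1 = (-0.2236, 0.6708, 0.2236, -0.6708).
q_1·a_2 = (-0.2236)·4 + 0.6708·4 + 0.2236·4 + (-0.6708)·(-1) = 3.3541.
u_2 = a_2 − 3.3541·q_1 = (4.7500, 1.7500, 3.2500, 1.2500).
‖u_2‖ = 6.1441, so q_2 = (0.7731, 0.2848, 0.5290, 0.2034).
Qᵀb = (-1.1180, 2.2379).
Back-substitute: x_2 = 2.2379/6.1441 = 0.3642.
x_1 = (-1.1180 − 3.3541·0.3642)/4.4721 = -0.5232.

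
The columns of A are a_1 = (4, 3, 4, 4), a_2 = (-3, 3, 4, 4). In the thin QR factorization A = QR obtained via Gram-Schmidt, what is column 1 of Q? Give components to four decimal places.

e_1 = (0.5298, 0.3974, 0.5298, 0.5298)

a_1 = (4, 3, 4, 4); ‖a_1‖ = 7.5498, so e_1 = (0.5298, 0.3974, 0.5298, 0.5298).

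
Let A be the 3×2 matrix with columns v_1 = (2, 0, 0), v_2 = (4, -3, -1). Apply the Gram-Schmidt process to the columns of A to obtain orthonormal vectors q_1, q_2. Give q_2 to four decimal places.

v_1 = (2, 0, 0); ‖v_1‖ = 2.0000, so q_1 = (1.0000, 0.0000, 0.0000).
q_1·v_2 = 1.0000·4 + 0.0000·(-3) + 0.0000·(-1) = 4.0000.
u_2 = v_2 − 4.0000·q_1 = (0.0000, -3.0000, -1.0000).
‖u_2‖ = 3.1623, so q_2 = (0.0000, -0.9487, -0.3162).

q_2 = (0.0000, -0.9487, -0.3162)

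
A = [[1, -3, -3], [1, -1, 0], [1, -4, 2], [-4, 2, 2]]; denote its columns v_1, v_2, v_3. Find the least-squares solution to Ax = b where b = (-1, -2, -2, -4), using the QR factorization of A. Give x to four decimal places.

x = (1.2290, 0.8433, -0.1268)

v_1 = (1, 1, 1, -4); ‖v_1‖ = 4.3589, so q_1 = (0.2294, 0.2294, 0.2294, -0.9177).
q_1·v_2 = 0.2294·(-3) + 0.2294·(-1) + 0.2294·(-4) + (-0.9177)·2 = -3.6707.
u_2 = v_2 + 3.6707·q_1 = (-2.1579, -0.1579, -3.1579, -1.3684).
‖u_2‖ = 4.0653, so q_2 = (-0.5308, -0.0388, -0.7768, -0.3366).
q_1·v_3 = 0.2294·(-3) + 0.2294·0 + 0.2294·2 + (-0.9177)·2 = -2.0647; q_2·v_3 = (-0.5308)·(-3) + (-0.0388)·0 + (-0.7768)·2 + (-0.3366)·2 = -0.6344.
u_3 = v_3 + 2.0647·q_1 + 0.6344·q_2 = (-2.8631, 0.4490, 1.9809, -0.1083).
‖u_3‖ = 3.5120, so q_3 = (-0.8152, 0.1279, 0.5640, -0.0308).
Qᵀb = (2.5236, 3.5085, -0.4452).
Back-substitute: x_3 = -0.4452/3.5120 = -0.1268.
x_2 = (3.5085 + 0.6344·(-0.1268))/4.0653 = 0.8433.
x_1 = (2.5236 + 3.6707·0.8433 + 2.0647·(-0.1268))/4.3589 = 1.2290.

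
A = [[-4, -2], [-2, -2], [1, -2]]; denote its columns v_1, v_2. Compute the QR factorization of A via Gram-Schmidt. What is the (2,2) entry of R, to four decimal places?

v_1 = (-4, -2, 1); ‖v_1‖ = 4.5826, so q_1 = (-0.8729, -0.4364, 0.2182).
q_1·v_2 = (-0.8729)·(-2) + (-0.4364)·(-2) + 0.2182·(-2) = 2.1822.
u_2 = v_2 − 2.1822·q_1 = (-0.0952, -1.0476, -2.4762).
r_{22} = ‖u_2‖ = 2.6904.

r_{22} = 2.6904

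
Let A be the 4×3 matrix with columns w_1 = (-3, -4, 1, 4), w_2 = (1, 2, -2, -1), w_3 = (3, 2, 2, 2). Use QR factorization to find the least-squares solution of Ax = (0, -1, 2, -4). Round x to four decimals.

w_1 = (-3, -4, 1, 4); ‖w_1‖ = 6.4807, so e_1 = (-0.4629, -0.6172, 0.1543, 0.6172).
e_1·w_2 = (-0.4629)·1 + (-0.6172)·2 + 0.1543·(-2) + 0.6172·(-1) = -2.6232.
u_2 = w_2 + 2.6232·e_1 = (-0.2143, 0.3810, -1.5952, 0.6190).
‖u_2‖ = 1.7661, so e_2 = (-0.1213, 0.2157, -0.9033, 0.3505).
e_1·w_3 = (-0.4629)·3 + (-0.6172)·2 + 0.1543·2 + 0.6172·2 = -1.0801; e_2·w_3 = (-0.1213)·3 + 0.2157·2 + (-0.9033)·2 + 0.3505·2 = -1.0381.
u_3 = w_3 + 1.0801·e_1 + 1.0381·e_2 = (2.3740, 1.5573, 1.2290, 3.0305).
‖u_3‖ = 4.3308, so e_3 = (0.5482, 0.3596, 0.2838, 0.6998).
Qᵀb = (-1.5430, -3.4243, -2.5911).
Back-substitute: x_3 = -2.5911/4.3308 = -0.5983.
x_2 = (-3.4243 + 1.0381·(-0.5983))/1.7661 = -2.2906.
x_1 = (-1.5430 + 2.6232·(-2.2906) + 1.0801·(-0.5983))/6.4807 = -1.2650.

x = (-1.2650, -2.2906, -0.5983)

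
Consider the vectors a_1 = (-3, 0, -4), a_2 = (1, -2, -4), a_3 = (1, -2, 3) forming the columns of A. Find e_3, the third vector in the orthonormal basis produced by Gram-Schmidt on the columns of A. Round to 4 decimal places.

e_3 = (-0.4240, -0.8480, 0.3180)

a_1 = (-3, 0, -4); ‖a_1‖ = 5.0000, so e_1 = (-0.6000, 0.0000, -0.8000).
e_1·a_2 = (-0.6000)·1 + 0.0000·(-2) + (-0.8000)·(-4) = 2.6000.
u_2 = a_2 − 2.6000·e_1 = (2.5600, -2.0000, -1.9200).
‖u_2‖ = 3.7736, so e_2 = (0.6784, -0.5300, -0.5088).
e_1·a_3 = (-0.6000)·1 + 0.0000·(-2) + (-0.8000)·3 = -3.0000; e_2·a_3 = 0.6784·1 + (-0.5300)·(-2) + (-0.5088)·3 = 0.2120.
u_3 = a_3 + 3.0000·e_1 − 0.2120·e_2 = (-0.9438, -1.8876, 0.7079).
‖u_3‖ = 2.2260, so e_3 = (-0.4240, -0.8480, 0.3180).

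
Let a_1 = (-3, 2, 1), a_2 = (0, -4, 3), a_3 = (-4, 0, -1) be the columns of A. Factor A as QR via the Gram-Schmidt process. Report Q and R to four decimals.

Q = [[-0.8018, -0.2224, -0.5547], [0.5345, -0.6819, -0.4992], [0.2673, 0.6968, -0.6656]], R = [[3.7417, -1.3363, 2.9399], [0.0000, 4.8181, 0.1927], [0.0000, 0.0000, 2.8844]]

a_1 = (-3, 2, 1); ‖a_1‖ = 3.7417, so e_1 = (-0.8018, 0.5345, 0.2673).
e_1·a_2 = (-0.8018)·0 + 0.5345·(-4) + 0.2673·3 = -1.3363.
u_2 = a_2 + 1.3363·e_1 = (-1.0714, -3.2857, 3.3571).
‖u_2‖ = 4.8181, so e_2 = (-0.2224, -0.6819, 0.6968).
e_1·a_3 = (-0.8018)·(-4) + 0.5345·0 + 0.2673·(-1) = 2.9399; e_2·a_3 = (-0.2224)·(-4) + (-0.6819)·0 + 0.6968·(-1) = 0.1927.
u_3 = a_3 − 2.9399·e_1 − 0.1927·e_2 = (-1.6000, -1.4400, -1.9200).
‖u_3‖ = 2.8844, so e_3 = (-0.5547, -0.4992, -0.6656).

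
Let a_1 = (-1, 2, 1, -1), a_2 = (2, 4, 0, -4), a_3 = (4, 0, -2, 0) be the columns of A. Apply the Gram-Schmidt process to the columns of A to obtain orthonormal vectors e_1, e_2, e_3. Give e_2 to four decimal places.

e_2 = (0.7358, 0.2453, -0.3066, -0.5518)

e_1 = a_1/‖a_1‖ = (-1, 2, 1, -1)/2.6458 = (-0.3780, 0.7559, 0.3780, -0.3780).
r_{12} = e_1·a_2 = 3.7796.
u_2 = a_2 − 3.7796·e_1 = (3.4286, 1.1429, -1.4286, -2.5714).
‖u_2‖ = 4.6599, so e_2 = (0.7358, 0.2453, -0.3066, -0.5518).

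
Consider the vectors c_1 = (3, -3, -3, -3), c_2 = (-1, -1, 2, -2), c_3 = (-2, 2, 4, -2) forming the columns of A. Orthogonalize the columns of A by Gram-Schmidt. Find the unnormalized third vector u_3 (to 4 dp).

u_3 = (0.7000, 1.7000, 0.1000, -1.1000)

c_1 = (3, -3, -3, -3); ‖c_1‖ = 6.0000, so q_1 = (0.5000, -0.5000, -0.5000, -0.5000).
q_1·c_2 = 0.5000·(-1) + (-0.5000)·(-1) + (-0.5000)·2 + (-0.5000)·(-2) = 0.0000.
u_2 = c_2 + 0.0000·q_1 = (-1.0000, -1.0000, 2.0000, -2.0000).
‖u_2‖ = 3.1623, so q_2 = (-0.3162, -0.3162, 0.6325, -0.6325).
q_1·c_3 = 0.5000·(-2) + (-0.5000)·2 + (-0.5000)·4 + (-0.5000)·(-2) = -3.0000; q_2·c_3 = (-0.3162)·(-2) + (-0.3162)·2 + 0.6325·4 + (-0.6325)·(-2) = 3.7947.
u_3 = c_3 + 3.0000·q_1 − 3.7947·q_2 = (0.7000, 1.7000, 0.1000, -1.1000).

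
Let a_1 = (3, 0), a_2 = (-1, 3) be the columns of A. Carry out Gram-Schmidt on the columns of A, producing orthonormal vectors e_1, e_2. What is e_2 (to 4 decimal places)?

a_1 = (3, 0); ‖a_1‖ = 3.0000, so e_1 = (1.0000, 0.0000).
e_1·a_2 = 1.0000·(-1) + 0.0000·3 = -1.0000.
u_2 = a_2 + 1.0000·e_1 = (0.0000, 3.0000).
‖u_2‖ = 3.0000, so e_2 = (0.0000, 1.0000).

e_2 = (0.0000, 1.0000)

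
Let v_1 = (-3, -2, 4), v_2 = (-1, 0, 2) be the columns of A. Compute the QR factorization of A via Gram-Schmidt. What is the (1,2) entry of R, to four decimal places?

v_1 = (-3, -2, 4); ‖v_1‖ = 5.3852, so e_1 = (-0.5571, -0.3714, 0.7428).
r_{12} = e_1·v_2 = 2.0426.

r_{12} = 2.0426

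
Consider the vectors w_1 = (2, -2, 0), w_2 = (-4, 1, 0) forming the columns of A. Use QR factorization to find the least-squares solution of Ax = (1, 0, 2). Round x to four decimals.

w_1 = (2, -2, 0); ‖w_1‖ = 2.8284, so q_1 = (0.7071, -0.7071, 0.0000).
q_1·w_2 = 0.7071·(-4) + (-0.7071)·1 + 0.0000·0 = -3.5355.
u_2 = w_2 + 3.5355·q_1 = (-1.5000, -1.5000, 0.0000).
‖u_2‖ = 2.1213, so q_2 = (-0.7071, -0.7071, 0.0000).
Qᵀb = (0.7071, -0.7071).
Back-substitute: x_2 = -0.7071/2.1213 = -0.3333.
x_1 = (0.7071 + 3.5355·(-0.3333))/2.8284 = -0.1667.

x = (-0.1667, -0.3333)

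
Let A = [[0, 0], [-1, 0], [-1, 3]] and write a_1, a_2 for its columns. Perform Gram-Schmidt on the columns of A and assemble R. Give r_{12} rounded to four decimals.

r_{12} = -2.1213

a_1 = (0, -1, -1); ‖a_1‖ = 1.4142, so e_1 = (0.0000, -0.7071, -0.7071).
r_{12} = e_1·a_2 = -2.1213.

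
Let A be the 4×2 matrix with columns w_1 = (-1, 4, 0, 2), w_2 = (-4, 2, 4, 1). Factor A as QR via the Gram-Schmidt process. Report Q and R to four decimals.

w_1 = (-1, 4, 0, 2); ‖w_1‖ = 4.5826, so q_1 = (-0.2182, 0.8729, 0.0000, 0.4364).
q_1·w_2 = (-0.2182)·(-4) + 0.8729·2 + 0.0000·4 + 0.4364·1 = 3.0551.
u_2 = w_2 − 3.0551·q_1 = (-3.3333, -0.6667, 4.0000, -0.3333).
‖u_2‖ = 5.2599, so q_2 = (-0.6337, -0.1267, 0.7605, -0.0634).

Q = [[-0.2182, -0.6337], [0.8729, -0.1267], [0.0000, 0.7605], [0.4364, -0.0634]], R = [[4.5826, 3.0551], [0.0000, 5.2599]]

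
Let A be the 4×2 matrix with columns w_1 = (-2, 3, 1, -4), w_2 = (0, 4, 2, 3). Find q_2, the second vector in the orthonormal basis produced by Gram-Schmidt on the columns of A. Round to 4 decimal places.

w_1 = (-2, 3, 1, -4); ‖w_1‖ = 5.4772, so q_1 = (-0.3651, 0.5477, 0.1826, -0.7303).
q_1·w_2 = (-0.3651)·0 + 0.5477·4 + 0.1826·2 + (-0.7303)·3 = 0.3651.
u_2 = w_2 − 0.3651·q_1 = (0.1333, 3.8000, 1.9333, 3.2667).
‖u_2‖ = 5.3728, so q_2 = (0.0248, 0.7073, 0.3598, 0.6080).

q_2 = (0.0248, 0.7073, 0.3598, 0.6080)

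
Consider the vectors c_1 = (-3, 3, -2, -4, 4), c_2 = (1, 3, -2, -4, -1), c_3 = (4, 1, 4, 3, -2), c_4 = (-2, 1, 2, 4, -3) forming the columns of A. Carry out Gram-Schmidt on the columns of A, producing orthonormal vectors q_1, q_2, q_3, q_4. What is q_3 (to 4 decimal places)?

c_1 = (-3, 3, -2, -4, 4); ‖c_1‖ = 7.3485, so q_1 = (-0.4082, 0.4082, -0.2722, -0.5443, 0.5443).
q_1·c_2 = (-0.4082)·1 + 0.4082·3 + (-0.2722)·(-2) + (-0.5443)·(-4) + 0.5443·(-1) = 2.9938.
u_2 = c_2 − 2.9938·q_1 = (2.2222, 1.7778, -1.1852, -2.3704, -2.6296).
‖u_2‖ = 4.6944, so q_2 = (0.4734, 0.3787, -0.2525, -0.5049, -0.5602).
q_1·c_3 = (-0.4082)·4 + 0.4082·1 + (-0.2722)·4 + (-0.5443)·3 + 0.5443·(-2) = -5.0351; q_2·c_3 = 0.4734·4 + 0.3787·1 + (-0.2525)·4 + (-0.5049)·3 + (-0.5602)·(-2) = 0.8679.
u_3 = c_3 + 5.0351·q_1 − 0.8679·q_2 = (1.5336, 2.7269, 2.8487, 0.6975, 1.2269).
‖u_3‖ = 4.4604, so q_3 = (0.3438, 0.6114, 0.6387, 0.1564, 0.2751).

q_3 = (0.3438, 0.6114, 0.6387, 0.1564, 0.2751)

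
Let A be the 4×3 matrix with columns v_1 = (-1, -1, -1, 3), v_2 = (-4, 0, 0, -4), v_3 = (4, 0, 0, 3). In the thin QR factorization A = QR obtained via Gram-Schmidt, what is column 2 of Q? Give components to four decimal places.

q_2 = (-0.9037, -0.1291, -0.1291, -0.3873)

v_1 = (-1, -1, -1, 3); ‖v_1‖ = 3.4641, so q_1 = (-0.2887, -0.2887, -0.2887, 0.8660).
q_1·v_2 = (-0.2887)·(-4) + (-0.2887)·0 + (-0.2887)·0 + 0.8660·(-4) = -2.3094.
u_2 = v_2 + 2.3094·q_1 = (-4.6667, -0.6667, -0.6667, -2.0000).
‖u_2‖ = 5.1640, so q_2 = (-0.9037, -0.1291, -0.1291, -0.3873).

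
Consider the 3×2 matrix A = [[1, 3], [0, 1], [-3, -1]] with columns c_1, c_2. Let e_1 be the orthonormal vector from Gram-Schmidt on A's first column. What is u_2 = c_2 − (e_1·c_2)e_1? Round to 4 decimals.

c_1 = (1, 0, -3); ‖c_1‖ = 3.1623, so e_1 = (0.3162, 0.0000, -0.9487).
e_1·c_2 = 0.3162·3 + 0.0000·1 + (-0.9487)·(-1) = 1.8974.
u_2 = c_2 − 1.8974·e_1 = (2.4000, 1.0000, 0.8000).

u_2 = (2.4000, 1.0000, 0.8000)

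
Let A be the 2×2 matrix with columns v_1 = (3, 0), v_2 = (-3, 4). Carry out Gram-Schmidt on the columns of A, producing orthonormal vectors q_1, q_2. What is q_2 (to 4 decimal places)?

q_2 = (0.0000, 1.0000)

v_1 = (3, 0); ‖v_1‖ = 3.0000, so q_1 = (1.0000, 0.0000).
q_1·v_2 = 1.0000·(-3) + 0.0000·4 = -3.0000.
u_2 = v_2 + 3.0000·q_1 = (0.0000, 4.0000).
‖u_2‖ = 4.0000, so q_2 = (0.0000, 1.0000).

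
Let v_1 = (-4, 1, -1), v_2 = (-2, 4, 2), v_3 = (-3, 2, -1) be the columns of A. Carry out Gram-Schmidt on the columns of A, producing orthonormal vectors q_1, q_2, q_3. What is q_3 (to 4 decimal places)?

q_1 = v_1/‖v_1‖ = (-4, 1, -1)/4.2426 = (-0.9428, 0.2357, -0.2357).
r_{12} = q_1·v_2 = 2.3570.
u_2 = v_2 − 2.3570·q_1 = (0.2222, 3.4444, 2.5556).
‖u_2‖ = 4.2947, so q_2 = (0.0517, 0.8020, 0.5950).
r_{13} = q_1·v_3 = 3.5355; r_{23} = q_2·v_3 = 0.8538.
u_3 = v_3 − 3.5355·q_1 − 0.8538·q_2 = (0.2892, 0.4819, -0.6747).
‖u_3‖ = 0.8781, so q_3 = (0.3293, 0.5488, -0.7683).

q_3 = (0.3293, 0.5488, -0.7683)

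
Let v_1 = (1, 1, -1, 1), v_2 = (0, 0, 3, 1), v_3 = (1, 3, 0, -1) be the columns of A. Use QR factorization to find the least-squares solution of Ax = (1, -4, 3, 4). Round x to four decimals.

x = (1.4299, 1.4236, -1.6242)

v_1 = (1, 1, -1, 1); ‖v_1‖ = 2.0000, so q_1 = (0.5000, 0.5000, -0.5000, 0.5000).
q_1·v_2 = 0.5000·0 + 0.5000·0 + (-0.5000)·3 + 0.5000·1 = -1.0000.
u_2 = v_2 + 1.0000·q_1 = (0.5000, 0.5000, 2.5000, 1.5000).
‖u_2‖ = 3.0000, so q_2 = (0.1667, 0.1667, 0.8333, 0.5000).
q_1·v_3 = 0.5000·1 + 0.5000·3 + (-0.5000)·0 + 0.5000·(-1) = 1.5000; q_2·v_3 = 0.1667·1 + 0.1667·3 + 0.8333·0 + 0.5000·(-1) = 0.1667.
u_3 = v_3 − 1.5000·q_1 − 0.1667·q_2 = (0.2222, 2.2222, 0.6111, -1.8333).
‖u_3‖ = 2.9533, so q_3 = (0.0752, 0.7524, 0.2069, -0.6208).
Qᵀb = (-1.0000, 4.0000, -4.7968).
Back-substitute: x_3 = -4.7968/2.9533 = -1.6242.
x_2 = (4.0000 − 0.1667·(-1.6242))/3.0000 = 1.4236.
x_1 = (-1.0000 + 1.0000·1.4236 − 1.5000·(-1.6242))/2.0000 = 1.4299.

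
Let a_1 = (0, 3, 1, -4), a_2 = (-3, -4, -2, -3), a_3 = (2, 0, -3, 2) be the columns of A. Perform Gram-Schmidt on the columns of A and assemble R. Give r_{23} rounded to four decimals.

q_1 = a_1/‖a_1‖ = (0, 3, 1, -4)/5.0990 = (0.0000, 0.5883, 0.1961, -0.7845).
r_{12} = q_1·a_2 = -0.3922.
u_2 = a_2 + 0.3922·q_1 = (-3.0000, -3.7692, -1.9231, -3.3077).
‖u_2‖ = 6.1519, so q_2 = (-0.4877, -0.6127, -0.3126, -0.5377).
r_{23} = q_2·a_3 = -1.1128.

r_{23} = -1.1128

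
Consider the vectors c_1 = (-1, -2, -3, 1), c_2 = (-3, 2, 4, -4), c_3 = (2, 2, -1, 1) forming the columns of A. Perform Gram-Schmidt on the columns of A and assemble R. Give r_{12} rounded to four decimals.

r_{12} = -4.3894

c_1 = (-1, -2, -3, 1); ‖c_1‖ = 3.8730, so q_1 = (-0.2582, -0.5164, -0.7746, 0.2582).
r_{12} = q_1·c_2 = -4.3894.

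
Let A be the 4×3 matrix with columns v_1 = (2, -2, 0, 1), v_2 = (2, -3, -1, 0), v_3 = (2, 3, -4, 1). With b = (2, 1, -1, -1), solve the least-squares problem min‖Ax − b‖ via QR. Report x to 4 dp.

e_1 = v_1/‖v_1‖ = (2, -2, 0, 1)/3.0000 = (0.6667, -0.6667, 0.0000, 0.3333).
r_{12} = e_1·v_2 = 3.3333.
u_2 = v_2 − 3.3333·e_1 = (-0.2222, -0.7778, -1.0000, -1.1111).
‖u_2‖ = 1.6997, so e_2 = (-0.1307, -0.4576, -0.5883, -0.6537).
r_{13} = e_1·v_3 = -0.3333; r_{23} = e_2·v_3 = 0.0654.
u_3 = v_3 + 0.3333·e_1 − 0.0654·e_2 = (2.2308, 2.8077, -3.9615, 1.1538).
‖u_3‖ = 5.4667, so e_3 = (0.4081, 0.5136, -0.7247, 0.2111).
Qᵀb = (0.3333, 0.5230, 1.8433).
Back-substitute: x_3 = 1.8433/5.4667 = 0.3372.
x_2 = (0.5230 − 0.0654·0.3372)/1.6997 = 0.2947.
x_1 = (0.3333 − 3.3333·0.2947 + 0.3333·0.3372)/3.0000 = -0.1789.

x = (-0.1789, 0.2947, 0.3372)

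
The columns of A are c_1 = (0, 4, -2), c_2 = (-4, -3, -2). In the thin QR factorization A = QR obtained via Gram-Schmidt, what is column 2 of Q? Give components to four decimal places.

c_1 = (0, 4, -2); ‖c_1‖ = 4.4721, so e_1 = (0.0000, 0.8944, -0.4472).
e_1·c_2 = 0.0000·(-4) + 0.8944·(-3) + (-0.4472)·(-2) = -1.7889.
u_2 = c_2 + 1.7889·e_1 = (-4.0000, -1.4000, -2.8000).
‖u_2‖ = 5.0794, so e_2 = (-0.7875, -0.2756, -0.5512).

e_2 = (-0.7875, -0.2756, -0.5512)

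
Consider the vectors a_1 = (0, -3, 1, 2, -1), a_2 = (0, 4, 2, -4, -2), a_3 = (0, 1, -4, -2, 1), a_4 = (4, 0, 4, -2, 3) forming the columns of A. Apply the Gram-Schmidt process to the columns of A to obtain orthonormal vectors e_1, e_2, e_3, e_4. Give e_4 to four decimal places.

e_4 = (0.6943, -0.3444, 0.2296, -0.4305, 0.4018)

a_1 = (0, -3, 1, 2, -1); ‖a_1‖ = 3.8730, so e_1 = (0.0000, -0.7746, 0.2582, 0.5164, -0.2582).
e_1·a_2 = 0.0000·0 + (-0.7746)·4 + 0.2582·2 + 0.5164·(-4) + (-0.2582)·(-2) = -4.1312.
u_2 = a_2 + 4.1312·e_1 = (0.0000, 0.8000, 3.0667, -1.8667, -3.0667).
‖u_2‖ = 4.7889, so e_2 = (0.0000, 0.1671, 0.6404, -0.3898, -0.6404).
e_1·a_3 = 0.0000·0 + (-0.7746)·1 + 0.2582·(-4) + 0.5164·(-2) + (-0.2582)·1 = -3.0984; e_2·a_3 = 0.0000·0 + 0.1671·1 + 0.6404·(-4) + (-0.3898)·(-2) + (-0.6404)·1 = -2.2552.
u_3 = a_3 + 3.0984·e_1 + 2.2552·e_2 = (0.0000, -1.0233, -1.7558, -1.2791, -1.2442).
‖u_3‖ = 2.7044, so e_3 = (0.0000, -0.3784, -0.6492, -0.4730, -0.4601).
e_1·a_4 = 0.0000·4 + (-0.7746)·0 + 0.2582·4 + 0.5164·(-2) + (-0.2582)·3 = -0.7746; e_2·a_4 = 0.0000·4 + 0.1671·0 + 0.6404·4 + (-0.3898)·(-2) + (-0.6404)·3 = 1.4200; e_3·a_4 = 0.0000·4 + (-0.3784)·0 + (-0.6492)·4 + (-0.4730)·(-2) + (-0.4601)·3 = -3.0312.
u_4 = a_4 + 0.7746·e_1 − 1.4200·e_2 + 3.0312·e_3 = (4.0000, -1.9841, 1.3227, -2.4801, 2.3148).
‖u_4‖ = 5.7616, so e_4 = (0.6943, -0.3444, 0.2296, -0.4305, 0.4018).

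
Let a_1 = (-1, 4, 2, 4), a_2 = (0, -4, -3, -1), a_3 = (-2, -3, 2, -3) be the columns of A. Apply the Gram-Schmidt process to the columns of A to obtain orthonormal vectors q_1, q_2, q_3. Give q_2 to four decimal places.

q_1 = a_1/‖a_1‖ = (-1, 4, 2, 4)/6.0828 = (-0.1644, 0.6576, 0.3288, 0.6576).
r_{12} = q_1·a_2 = -4.2744.
u_2 = a_2 + 4.2744·q_1 = (-0.7027, -1.1892, -1.5946, 1.8108).
‖u_2‖ = 2.7802, so q_2 = (-0.2527, -0.4277, -0.5735, 0.6513).

q_2 = (-0.2527, -0.4277, -0.5735, 0.6513)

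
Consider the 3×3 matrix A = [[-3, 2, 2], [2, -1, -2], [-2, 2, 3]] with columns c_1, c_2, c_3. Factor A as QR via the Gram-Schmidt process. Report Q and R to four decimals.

Q = [[-0.7276, -0.1617, -0.6667], [0.4851, 0.5659, -0.6667], [-0.4851, 0.8085, 0.3333]], R = [[4.1231, -2.9104, -3.8806], [0.0000, 0.7276, 0.9701], [0.0000, 0.0000, 1.0000]]

c_1 = (-3, 2, -2); ‖c_1‖ = 4.1231, so e_1 = (-0.7276, 0.4851, -0.4851).
e_1·c_2 = (-0.7276)·2 + 0.4851·(-1) + (-0.4851)·2 = -2.9104.
u_2 = c_2 + 2.9104·e_1 = (-0.1176, 0.4118, 0.5882).
‖u_2‖ = 0.7276, so e_2 = (-0.1617, 0.5659, 0.8085).
e_1·c_3 = (-0.7276)·2 + 0.4851·(-2) + (-0.4851)·3 = -3.8806; e_2·c_3 = (-0.1617)·2 + 0.5659·(-2) + 0.8085·3 = 0.9701.
u_3 = c_3 + 3.8806·e_1 − 0.9701·e_2 = (-0.6667, -0.6667, 0.3333).
‖u_3‖ = 1.0000, so e_3 = (-0.6667, -0.6667, 0.3333).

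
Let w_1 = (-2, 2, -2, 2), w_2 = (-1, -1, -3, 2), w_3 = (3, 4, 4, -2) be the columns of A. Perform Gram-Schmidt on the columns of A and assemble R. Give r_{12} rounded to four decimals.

w_1 = (-2, 2, -2, 2); ‖w_1‖ = 4.0000, so q_1 = (-0.5000, 0.5000, -0.5000, 0.5000).
r_{12} = q_1·w_2 = 2.5000.

r_{12} = 2.5000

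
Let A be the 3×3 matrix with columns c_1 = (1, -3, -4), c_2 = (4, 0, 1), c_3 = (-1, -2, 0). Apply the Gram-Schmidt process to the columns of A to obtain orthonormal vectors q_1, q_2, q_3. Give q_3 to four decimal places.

c_1 = (1, -3, -4); ‖c_1‖ = 5.0990, so q_1 = (0.1961, -0.5883, -0.7845).
q_1·c_2 = 0.1961·4 + (-0.5883)·0 + (-0.7845)·1 = 0.0000.
u_2 = c_2 + 0.0000·q_1 = (4.0000, 0.0000, 1.0000).
‖u_2‖ = 4.1231, so q_2 = (0.9701, 0.0000, 0.2425).
q_1·c_3 = 0.1961·(-1) + (-0.5883)·(-2) + (-0.7845)·0 = 0.9806; q_2·c_3 = 0.9701·(-1) + 0.0000·(-2) + 0.2425·0 = -0.9701.
u_3 = c_3 − 0.9806·q_1 + 0.9701·q_2 = (-0.2511, -1.4231, 1.0045).
‖u_3‖ = 1.7599, so q_3 = (-0.1427, -0.8086, 0.5708).

q_3 = (-0.1427, -0.8086, 0.5708)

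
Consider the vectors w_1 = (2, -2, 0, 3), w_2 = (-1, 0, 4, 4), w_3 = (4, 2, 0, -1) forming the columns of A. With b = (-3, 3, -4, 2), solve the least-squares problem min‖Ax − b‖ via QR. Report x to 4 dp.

q_1 = w_1/‖w_1‖ = (2, -2, 0, 3)/4.1231 = (0.4851, -0.4851, 0.0000, 0.7276).
r_{12} = q_1·w_2 = 2.4254.
u_2 = w_2 − 2.4254·q_1 = (-2.1765, 1.1765, 4.0000, 2.2353).
‖u_2‖ = 5.2075, so q_2 = (-0.4180, 0.2259, 0.7681, 0.4292).
r_{13} = q_1·w_3 = 0.2425; r_{23} = q_2·w_3 = -1.6492.
u_3 = w_3 − 0.2425·q_1 + 1.6492·q_2 = (3.1931, 2.4902, 1.2668, -0.4685).
‖u_3‖ = 4.2686, so q_3 = (0.7480, 0.5834, 0.2968, -0.1098).
Qᵀb = (-1.4552, -0.2824, -1.9006).
Back-substitute: x_3 = -1.9006/4.2686 = -0.4452.
x_2 = (-0.2824 + 1.6492·(-0.4452))/5.2075 = -0.1952.
x_1 = (-1.4552 − 2.4254·(-0.1952) − 0.2425·(-0.4452))/4.1231 = -0.2119.

x = (-0.2119, -0.1952, -0.4452)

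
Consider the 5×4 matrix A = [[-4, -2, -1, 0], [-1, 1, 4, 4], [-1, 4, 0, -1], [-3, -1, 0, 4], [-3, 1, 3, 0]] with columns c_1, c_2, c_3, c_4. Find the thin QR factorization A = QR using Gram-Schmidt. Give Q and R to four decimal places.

c_1 = (-4, -1, -1, -3, -3); ‖c_1‖ = 6.0000, so e_1 = (-0.6667, -0.1667, -0.1667, -0.5000, -0.5000).
e_1·c_2 = (-0.6667)·(-2) + (-0.1667)·1 + (-0.1667)·4 + (-0.5000)·(-1) + (-0.5000)·1 = 0.5000.
u_2 = c_2 − 0.5000·e_1 = (-1.6667, 1.0833, 4.0833, -0.7500, 1.2500).
‖u_2‖ = 4.7697, so e_2 = (-0.3494, 0.2271, 0.8561, -0.1572, 0.2621).
e_1·c_3 = (-0.6667)·(-1) + (-0.1667)·4 + (-0.1667)·0 + (-0.5000)·0 + (-0.5000)·3 = -1.5000; e_2·c_3 = (-0.3494)·(-1) + 0.2271·4 + 0.8561·0 + (-0.1572)·0 + 0.2621·3 = 2.0442.
u_3 = c_3 + 1.5000·e_1 − 2.0442·e_2 = (-1.2857, 3.2857, -2.0000, -0.4286, 1.7143).
‖u_3‖ = 4.4240, so e_3 = (-0.2906, 0.7427, -0.4521, -0.0969, 0.3875).
e_1·c_4 = (-0.6667)·0 + (-0.1667)·4 + (-0.1667)·(-1) + (-0.5000)·4 + (-0.5000)·0 = -2.5000; e_2·c_4 = (-0.3494)·0 + 0.2271·4 + 0.8561·(-1) + (-0.1572)·4 + 0.2621·0 = -0.5766; e_3·c_4 = (-0.2906)·0 + 0.7427·4 + (-0.4521)·(-1) + (-0.0969)·4 + 0.3875·0 = 3.0354.
u_4 = c_4 + 2.5000·e_1 + 0.5766·e_2 − 3.0354·e_3 = (-0.9860, 1.4599, 0.4492, 2.9534, -2.2751).
‖u_4‖ = 4.1477, so e_4 = (-0.2377, 0.3520, 0.1083, 0.7120, -0.5485).

Q = [[-0.6667, -0.3494, -0.2906, -0.2377], [-0.1667, 0.2271, 0.7427, 0.3520], [-0.1667, 0.8561, -0.4521, 0.1083], [-0.5000, -0.1572, -0.0969, 0.7120], [-0.5000, 0.2621, 0.3875, -0.5485]], R = [[6.0000, 0.5000, -1.5000, -2.5000], [0.0000, 4.7697, 2.0442, -0.5766], [0.0000, 0.0000, 4.4240, 3.0354], [0.0000, 0.0000, 0.0000, 4.1477]]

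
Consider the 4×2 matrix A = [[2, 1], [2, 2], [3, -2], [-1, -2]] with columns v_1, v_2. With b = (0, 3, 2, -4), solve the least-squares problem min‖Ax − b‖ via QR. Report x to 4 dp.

x = (0.8174, 0.6435)

v_1 = (2, 2, 3, -1); ‖v_1‖ = 4.2426, so e_1 = (0.4714, 0.4714, 0.7071, -0.2357).
e_1·v_2 = 0.4714·1 + 0.4714·2 + 0.7071·(-2) + (-0.2357)·(-2) = 0.4714.
u_2 = v_2 − 0.4714·e_1 = (0.7778, 1.7778, -2.3333, -1.8889).
‖u_2‖ = 3.5746, so e_2 = (0.2176, 0.4973, -0.6528, -0.5284).
Qᵀb = (3.7712, 2.3002).
Back-substitute: x_2 = 2.3002/3.5746 = 0.6435.
x_1 = (3.7712 − 0.4714·0.6435)/4.2426 = 0.8174.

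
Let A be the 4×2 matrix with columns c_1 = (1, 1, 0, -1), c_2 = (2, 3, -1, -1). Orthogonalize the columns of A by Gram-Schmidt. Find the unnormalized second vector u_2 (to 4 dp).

c_1 = (1, 1, 0, -1); ‖c_1‖ = 1.7321, so q_1 = (0.5774, 0.5774, 0.0000, -0.5774).
q_1·c_2 = 0.5774·2 + 0.5774·3 + 0.0000·(-1) + (-0.5774)·(-1) = 3.4641.
u_2 = c_2 − 3.4641·q_1 = (0.0000, 1.0000, -1.0000, 1.0000).

u_2 = (0.0000, 1.0000, -1.0000, 1.0000)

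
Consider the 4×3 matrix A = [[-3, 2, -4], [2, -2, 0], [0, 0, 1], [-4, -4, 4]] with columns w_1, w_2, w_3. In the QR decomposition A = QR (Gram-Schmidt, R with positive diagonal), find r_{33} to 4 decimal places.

r_{33} = 2.9757

w_1 = (-3, 2, 0, -4); ‖w_1‖ = 5.3852, so e_1 = (-0.5571, 0.3714, 0.0000, -0.7428).
e_1·w_2 = (-0.5571)·2 + 0.3714·(-2) + 0.0000·0 + (-0.7428)·(-4) = 1.1142.
u_2 = w_2 − 1.1142·e_1 = (2.6207, -2.4138, 0.0000, -3.1724).
‖u_2‖ = 4.7706, so e_2 = (0.5493, -0.5060, 0.0000, -0.6650).
e_1·w_3 = (-0.5571)·(-4) + 0.3714·0 + 0.0000·1 + (-0.7428)·4 = -0.7428; e_2·w_3 = 0.5493·(-4) + (-0.5060)·0 + 0.0000·1 + (-0.6650)·4 = -4.8573.
u_3 = w_3 + 0.7428·e_1 + 4.8573·e_2 = (-1.7455, -2.1818, 1.0000, 0.2182).
r_{33} = ‖u_3‖ = 2.9757.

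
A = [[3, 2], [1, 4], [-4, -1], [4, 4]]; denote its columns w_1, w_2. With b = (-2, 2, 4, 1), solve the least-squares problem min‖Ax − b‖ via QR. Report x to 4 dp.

e_1 = w_1/‖w_1‖ = (3, 1, -4, 4)/6.4807 = (0.4629, 0.1543, -0.6172, 0.6172).
r_{12} = e_1·w_2 = 4.6291.
u_2 = w_2 − 4.6291·e_1 = (-0.1429, 3.2857, 1.8571, 1.1429).
‖u_2‖ = 3.9461, so e_2 = (-0.0362, 0.8327, 0.4706, 0.2896).
Qᵀb = (-2.4689, 3.9099).
Back-substitute: x_2 = 3.9099/3.9461 = 0.9908.
x_1 = (-2.4689 − 4.6291·0.9908)/6.4807 = -1.0887.

x = (-1.0887, 0.9908)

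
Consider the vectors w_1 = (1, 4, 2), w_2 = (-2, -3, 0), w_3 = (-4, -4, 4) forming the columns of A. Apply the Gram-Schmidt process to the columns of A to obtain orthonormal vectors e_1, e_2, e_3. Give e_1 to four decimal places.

e_1 = (0.2182, 0.8729, 0.4364)

w_1 = (1, 4, 2); ‖w_1‖ = 4.5826, so e_1 = (0.2182, 0.8729, 0.4364).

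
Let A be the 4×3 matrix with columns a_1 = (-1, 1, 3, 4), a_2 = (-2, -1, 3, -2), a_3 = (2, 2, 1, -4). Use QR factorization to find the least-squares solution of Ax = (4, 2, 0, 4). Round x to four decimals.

a_1 = (-1, 1, 3, 4); ‖a_1‖ = 5.1962, so q_1 = (-0.1925, 0.1925, 0.5774, 0.7698).
q_1·a_2 = (-0.1925)·(-2) + 0.1925·(-1) + 0.5774·3 + 0.7698·(-2) = 0.3849.
u_2 = a_2 − 0.3849·q_1 = (-1.9259, -1.0741, 2.7778, -2.2963).
‖u_2‖ = 4.2251, so q_2 = (-0.4558, -0.2542, 0.6574, -0.5435).
q_1·a_3 = (-0.1925)·2 + 0.1925·2 + 0.5774·1 + 0.7698·(-4) = -2.5019; q_2·a_3 = (-0.4558)·2 + (-0.2542)·2 + 0.6574·1 + (-0.5435)·(-4) = 1.4113.
u_3 = a_3 + 2.5019·q_1 − 1.4113·q_2 = (2.1618, 2.8402, 1.5166, -1.3071).
‖u_3‖ = 4.0925, so q_3 = (0.5282, 0.6940, 0.3706, -0.3194).
Qᵀb = (2.6943, -4.5057, 2.2235).
Back-substitute: x_3 = 2.2235/4.0925 = 0.5433.
x_2 = (-4.5057 − 1.4113·0.5433)/4.2251 = -1.2479.
x_1 = (2.6943 − 0.3849·(-1.2479) + 2.5019·0.5433)/5.1962 = 0.8725.

x = (0.8725, -1.2479, 0.5433)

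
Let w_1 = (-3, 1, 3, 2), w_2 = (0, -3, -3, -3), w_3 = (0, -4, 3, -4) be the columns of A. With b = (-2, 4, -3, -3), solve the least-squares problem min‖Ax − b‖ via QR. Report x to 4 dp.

x = (0.2632, 0.7068, -0.5564)

w_1 = (-3, 1, 3, 2); ‖w_1‖ = 4.7958, so q_1 = (-0.6255, 0.2085, 0.6255, 0.4170).
q_1·w_2 = (-0.6255)·0 + 0.2085·(-3) + 0.6255·(-3) + 0.4170·(-3) = -3.7533.
u_2 = w_2 + 3.7533·q_1 = (-2.3478, -2.2174, -0.6522, -1.4348).
‖u_2‖ = 3.5935, so q_2 = (-0.6534, -0.6171, -0.1815, -0.3993).
q_1·w_3 = (-0.6255)·0 + 0.2085·(-4) + 0.6255·3 + 0.4170·(-4) = -0.6255; q_2·w_3 = (-0.6534)·0 + (-0.6171)·(-4) + (-0.1815)·3 + (-0.3993)·(-4) = 3.5209.
u_3 = w_3 + 0.6255·q_1 − 3.5209·q_2 = (1.9091, -1.6970, 4.0303, -2.3333).
‖u_3‖ = 5.3115, so q_3 = (0.3594, -0.3195, 0.7588, -0.4393).
Qᵀb = (-1.0426, 0.5808, -2.9553).
Back-substitute: x_3 = -2.9553/5.3115 = -0.5564.
x_2 = (0.5808 − 3.5209·(-0.5564))/3.5935 = 0.7068.
x_1 = (-1.0426 + 3.7533·0.7068 + 0.6255·(-0.5564))/4.7958 = 0.2632.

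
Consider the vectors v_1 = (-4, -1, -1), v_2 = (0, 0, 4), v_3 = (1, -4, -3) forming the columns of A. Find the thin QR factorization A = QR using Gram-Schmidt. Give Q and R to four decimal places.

v_1 = (-4, -1, -1); ‖v_1‖ = 4.2426, so q_1 = (-0.9428, -0.2357, -0.2357).
q_1·v_2 = (-0.9428)·0 + (-0.2357)·0 + (-0.2357)·4 = -0.9428.
u_2 = v_2 + 0.9428·q_1 = (-0.8889, -0.2222, 3.7778).
‖u_2‖ = 3.8873, so q_2 = (-0.2287, -0.0572, 0.9718).
q_1·v_3 = (-0.9428)·1 + (-0.2357)·(-4) + (-0.2357)·(-3) = 0.7071; q_2·v_3 = (-0.2287)·1 + (-0.0572)·(-4) + 0.9718·(-3) = -2.9155.
u_3 = v_3 − 0.7071·q_1 + 2.9155·q_2 = (1.0000, -4.0000, 0.0000).
‖u_3‖ = 4.1231, so q_3 = (0.2425, -0.9701, 0.0000).

Q = [[-0.9428, -0.2287, 0.2425], [-0.2357, -0.0572, -0.9701], [-0.2357, 0.9718, 0.0000]], R = [[4.2426, -0.9428, 0.7071], [0.0000, 3.8873, -2.9155], [0.0000, 0.0000, 4.1231]]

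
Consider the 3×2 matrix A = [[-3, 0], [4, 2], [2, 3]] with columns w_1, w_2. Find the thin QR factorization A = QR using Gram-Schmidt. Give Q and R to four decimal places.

Q = [[-0.5571, 0.5797], [0.7428, 0.0276], [0.3714, 0.8144]], R = [[5.3852, 2.5997], [0.0000, 2.4983]]

w_1 = (-3, 4, 2); ‖w_1‖ = 5.3852, so q_1 = (-0.5571, 0.7428, 0.3714).
q_1·w_2 = (-0.5571)·0 + 0.7428·2 + 0.3714·3 = 2.5997.
u_2 = w_2 − 2.5997·q_1 = (1.4483, 0.0690, 2.0345).
‖u_2‖ = 2.4983, so q_2 = (0.5797, 0.0276, 0.8144).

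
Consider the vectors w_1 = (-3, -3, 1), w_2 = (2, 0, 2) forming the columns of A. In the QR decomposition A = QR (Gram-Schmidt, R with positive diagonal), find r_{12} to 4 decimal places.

w_1 = (-3, -3, 1); ‖w_1‖ = 4.3589, so q_1 = (-0.6882, -0.6882, 0.2294).
r_{12} = q_1·w_2 = -0.9177.

r_{12} = -0.9177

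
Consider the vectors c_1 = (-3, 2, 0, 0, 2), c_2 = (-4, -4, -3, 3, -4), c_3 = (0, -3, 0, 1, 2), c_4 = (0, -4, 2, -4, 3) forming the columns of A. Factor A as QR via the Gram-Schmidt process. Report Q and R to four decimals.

Q = [[-0.7276, -0.5834, 0.0330, -0.3147], [0.4851, -0.4376, -0.6658, -0.3584], [0.0000, -0.3719, 0.0832, 0.2012], [0.0000, 0.3719, 0.1930, -0.8480], [0.4851, -0.4376, 0.7152, -0.1137]], R = [[4.1231, -0.9701, -0.4851, -0.4851], [0.0000, 8.0659, 0.8095, -1.7940], [0.0000, 0.0000, 3.6207, 4.2028], [0.0000, 0.0000, 0.0000, 4.8870]]

q_1 = c_1/‖c_1‖ = (-3, 2, 0, 0, 2)/4.1231 = (-0.7276, 0.4851, 0.0000, 0.0000, 0.4851).
r_{12} = q_1·c_2 = -0.9701.
u_2 = c_2 + 0.9701·q_1 = (-4.7059, -3.5294, -3.0000, 3.0000, -3.5294).
‖u_2‖ = 8.0659, so q_2 = (-0.5834, -0.4376, -0.3719, 0.3719, -0.4376).
r_{13} = q_1·c_3 = -0.4851; r_{23} = q_2·c_3 = 0.8095.
u_3 = c_3 + 0.4851·q_1 − 0.8095·q_2 = (0.1193, -2.4105, 0.3011, 0.6989, 2.5895).
‖u_3‖ = 3.6207, so q_3 = (0.0330, -0.6658, 0.0832, 0.1930, 0.7152).
r_{14} = q_1·c_4 = -0.4851; r_{24} = q_2·c_4 = -1.7940; r_{34} = q_3·c_4 = 4.2028.
u_4 = c_4 + 0.4851·q_1 + 1.7940·q_2 − 4.2028·q_3 = (-1.5382, -1.7517, 0.9832, -4.1440, -0.5556).
‖u_4‖ = 4.8870, so q_4 = (-0.3147, -0.3584, 0.2012, -0.8480, -0.1137).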